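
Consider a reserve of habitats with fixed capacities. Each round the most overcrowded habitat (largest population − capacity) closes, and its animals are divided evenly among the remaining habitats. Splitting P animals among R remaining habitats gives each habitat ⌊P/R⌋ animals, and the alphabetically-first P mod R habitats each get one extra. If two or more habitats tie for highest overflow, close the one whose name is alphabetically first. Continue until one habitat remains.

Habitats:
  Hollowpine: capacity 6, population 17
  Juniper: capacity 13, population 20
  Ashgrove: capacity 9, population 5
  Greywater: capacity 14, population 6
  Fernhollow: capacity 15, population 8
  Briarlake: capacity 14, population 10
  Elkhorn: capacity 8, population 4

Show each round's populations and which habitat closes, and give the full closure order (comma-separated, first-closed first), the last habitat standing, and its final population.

Round 1: Ashgrove=5 Briarlake=10 Elkhorn=4 Fernhollow=8 Greywater=6 Hollowpine=17 Juniper=20 → close Hollowpine (overflow 11)
  17÷6 = 2 each, +1 to first 5
Round 2: Ashgrove=8 Briarlake=13 Elkhorn=7 Fernhollow=11 Greywater=9 Juniper=22 → close Juniper (overflow 9)
  22÷5 = 4 each, +1 to first 2
Round 3: Ashgrove=13 Briarlake=18 Elkhorn=11 Fernhollow=15 Greywater=13 → close Ashgrove (overflow 4)
  13÷4 = 3 each, +1 to first 1
Round 4: Briarlake=22 Elkhorn=14 Fernhollow=18 Greywater=16 → close Briarlake (overflow 8)
  22÷3 = 7 each, +1 to first 1
Round 5: Elkhorn=22 Fernhollow=25 Greywater=23 → close Elkhorn (overflow 14)
  22÷2 = 11 each, +1 to first 0
Round 6: Fernhollow=36 Greywater=34 → close Fernhollow (overflow 21)
  36÷1 = 36 each, +1 to first 0

Closure order: Hollowpine, Juniper, Ashgrove, Briarlake, Elkhorn, Fernhollow
Last habitat: Greywater with 70 animals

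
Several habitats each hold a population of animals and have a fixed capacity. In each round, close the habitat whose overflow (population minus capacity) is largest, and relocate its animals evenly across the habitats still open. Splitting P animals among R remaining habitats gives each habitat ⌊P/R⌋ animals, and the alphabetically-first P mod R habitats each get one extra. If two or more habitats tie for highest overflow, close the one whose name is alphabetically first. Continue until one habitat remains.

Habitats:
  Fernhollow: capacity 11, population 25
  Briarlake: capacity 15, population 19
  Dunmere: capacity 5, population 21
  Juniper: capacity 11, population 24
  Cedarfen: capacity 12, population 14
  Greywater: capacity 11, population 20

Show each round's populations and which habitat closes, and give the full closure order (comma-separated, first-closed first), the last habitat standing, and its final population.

Round 1: Briarlake=19 Cedarfen=14 Dunmere=21 Fernhollow=25 Greywater=20 Juniper=24 → close Dunmere (overflow 16)
  21÷5 = 4 each, +1 to first 1
Round 2: Briarlake=24 Cedarfen=18 Fernhollow=29 Greywater=24 Juniper=28 → close Fernhollow (overflow 18)
  29÷4 = 7 each, +1 to first 1
Round 3: Briarlake=32 Cedarfen=25 Greywater=31 Juniper=35 → close Juniper (overflow 24)
  35÷3 = 11 each, +1 to first 2
Round 4: Briarlake=44 Cedarfen=37 Greywater=42 → close Greywater (overflow 31)
  42÷2 = 21 each, +1 to first 0
Round 5: Briarlake=65 Cedarfen=58 → close Briarlake (overflow 50)
  65÷1 = 65 each, +1 to first 0

Closure order: Dunmere, Fernhollow, Juniper, Greywater, Briarlake
Last habitat: Cedarfen with 123 animals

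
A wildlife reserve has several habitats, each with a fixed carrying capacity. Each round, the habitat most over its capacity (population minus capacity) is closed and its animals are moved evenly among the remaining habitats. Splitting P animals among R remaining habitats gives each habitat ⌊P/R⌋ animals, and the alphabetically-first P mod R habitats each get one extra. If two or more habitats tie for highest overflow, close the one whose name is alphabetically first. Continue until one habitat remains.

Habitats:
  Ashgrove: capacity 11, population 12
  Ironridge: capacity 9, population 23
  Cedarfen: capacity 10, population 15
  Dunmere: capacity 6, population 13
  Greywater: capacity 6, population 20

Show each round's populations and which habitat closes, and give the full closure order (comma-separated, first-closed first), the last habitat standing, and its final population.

Round 1: Ashgrove=12 Cedarfen=15 Dunmere=13 Greywater=20 Ironridge=23 → close Greywater (overflow 14)
  20÷4 = 5 each, +1 to first 0
Round 2: Ashgrove=17 Cedarfen=20 Dunmere=18 Ironridge=28 → close Ironridge (overflow 19)
  28÷3 = 9 each, +1 to first 1
Round 3: Ashgrove=27 Cedarfen=29 Dunmere=27 → close Dunmere (overflow 21)
  27÷2 = 13 each, +1 to first 1
Round 4: Ashgrove=41 Cedarfen=42 → close Cedarfen (overflow 32)
  42÷1 = 42 each, +1 to first 0

Closure order: Greywater, Ironridge, Dunmere, Cedarfen
Last habitat: Ashgrove with 83 animals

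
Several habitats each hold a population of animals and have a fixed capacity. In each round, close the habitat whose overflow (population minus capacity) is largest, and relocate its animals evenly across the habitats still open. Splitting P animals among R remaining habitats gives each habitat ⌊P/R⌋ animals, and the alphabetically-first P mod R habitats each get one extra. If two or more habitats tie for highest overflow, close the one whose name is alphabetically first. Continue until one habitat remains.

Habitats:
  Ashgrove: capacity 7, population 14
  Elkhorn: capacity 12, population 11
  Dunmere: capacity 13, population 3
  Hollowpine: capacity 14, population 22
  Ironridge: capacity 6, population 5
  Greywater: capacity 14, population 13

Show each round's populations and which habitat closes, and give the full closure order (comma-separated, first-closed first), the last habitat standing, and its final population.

Round 1: Ashgrove=14 Dunmere=3 Elkhorn=11 Greywater=13 Hollowpine=22 Ironridge=5 → close Hollowpine (overflow 8)
  22÷5 = 4 each, +1 to first 2
Round 2: Ashgrove=19 Dunmere=8 Elkhorn=15 Greywater=17 Ironridge=9 → close Ashgrove (overflow 12)
  19÷4 = 4 each, +1 to first 3
Round 3: Dunmere=13 Elkhorn=20 Greywater=22 Ironridge=13 → close Elkhorn (overflow 8)
  20÷3 = 6 each, +1 to first 2
Round 4: Dunmere=20 Greywater=29 Ironridge=19 → close Greywater (overflow 15)
  29÷2 = 14 each, +1 to first 1
Round 5: Dunmere=35 Ironridge=33 → close Ironridge (overflow 27)
  33÷1 = 33 each, +1 to first 0

Closure order: Hollowpine, Ashgrove, Elkhorn, Greywater, Ironridge
Last habitat: Dunmere with 68 animals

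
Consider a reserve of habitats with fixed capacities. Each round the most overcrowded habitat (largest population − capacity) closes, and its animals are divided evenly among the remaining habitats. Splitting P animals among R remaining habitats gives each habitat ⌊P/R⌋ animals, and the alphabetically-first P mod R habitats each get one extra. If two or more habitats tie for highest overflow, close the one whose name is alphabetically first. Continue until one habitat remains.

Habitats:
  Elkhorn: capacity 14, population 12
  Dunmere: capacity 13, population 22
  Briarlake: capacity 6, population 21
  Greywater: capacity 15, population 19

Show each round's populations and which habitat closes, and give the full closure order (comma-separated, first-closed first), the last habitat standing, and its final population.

Closure order: Briarlake, Dunmere, Greywater
Last habitat: Elkhorn with 74 animals

Round 1: Briarlake=21 Dunmere=22 Elkhorn=12 Greywater=19 → close Briarlake (overflow 15)
  21÷3 = 7 each, +1 to first 0
Round 2: Dunmere=29 Elkhorn=19 Greywater=26 → close Dunmere (overflow 16)
  29÷2 = 14 each, +1 to first 1
Round 3: Elkhorn=34 Greywater=40 → close Greywater (overflow 25)
  40÷1 = 40 each, +1 to first 0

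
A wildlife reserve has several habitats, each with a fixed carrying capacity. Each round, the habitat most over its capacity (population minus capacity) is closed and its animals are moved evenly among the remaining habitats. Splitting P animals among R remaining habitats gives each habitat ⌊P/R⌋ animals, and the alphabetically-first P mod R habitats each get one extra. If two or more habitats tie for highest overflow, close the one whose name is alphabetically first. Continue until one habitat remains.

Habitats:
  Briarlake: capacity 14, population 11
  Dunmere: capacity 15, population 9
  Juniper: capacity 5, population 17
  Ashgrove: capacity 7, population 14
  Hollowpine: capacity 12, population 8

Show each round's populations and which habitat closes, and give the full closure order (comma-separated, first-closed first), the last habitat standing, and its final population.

Closure order: Juniper, Ashgrove, Briarlake, Hollowpine
Last habitat: Dunmere with 59 animals

Round 1: Ashgrove=14 Briarlake=11 Dunmere=9 Hollowpine=8 Juniper=17 → close Juniper (overflow 12)
  17÷4 = 4 each, +1 to first 1
Round 2: Ashgrove=19 Briarlake=15 Dunmere=13 Hollowpine=12 → close Ashgrove (overflow 12)
  19÷3 = 6 each, +1 to first 1
Round 3: Briarlake=22 Dunmere=19 Hollowpine=18 → close Briarlake (overflow 8)
  22÷2 = 11 each, +1 to first 0
Round 4: Dunmere=30 Hollowpine=29 → close Hollowpine (overflow 17)
  29÷1 = 29 each, +1 to first 0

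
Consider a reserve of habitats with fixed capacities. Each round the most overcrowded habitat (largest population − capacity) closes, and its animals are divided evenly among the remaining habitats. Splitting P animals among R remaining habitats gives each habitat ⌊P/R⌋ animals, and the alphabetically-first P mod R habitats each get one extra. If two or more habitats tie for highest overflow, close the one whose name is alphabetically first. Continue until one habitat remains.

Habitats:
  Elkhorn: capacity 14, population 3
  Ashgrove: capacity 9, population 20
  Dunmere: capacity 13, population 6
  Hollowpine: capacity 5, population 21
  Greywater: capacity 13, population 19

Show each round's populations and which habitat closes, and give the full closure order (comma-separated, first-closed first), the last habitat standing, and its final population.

Round 1: Ashgrove=20 Dunmere=6 Elkhorn=3 Greywater=19 Hollowpine=21 → close Hollowpine (overflow 16)
  21÷4 = 5 each, +1 to first 1
Round 2: Ashgrove=26 Dunmere=11 Elkhorn=8 Greywater=24 → close Ashgrove (overflow 17)
  26÷3 = 8 each, +1 to first 2
Round 3: Dunmere=20 Elkhorn=17 Greywater=32 → close Greywater (overflow 19)
  32÷2 = 16 each, +1 to first 0
Round 4: Dunmere=36 Elkhorn=33 → close Dunmere (overflow 23)
  36÷1 = 36 each, +1 to first 0

Closure order: Hollowpine, Ashgrove, Greywater, Dunmere
Last habitat: Elkhorn with 69 animals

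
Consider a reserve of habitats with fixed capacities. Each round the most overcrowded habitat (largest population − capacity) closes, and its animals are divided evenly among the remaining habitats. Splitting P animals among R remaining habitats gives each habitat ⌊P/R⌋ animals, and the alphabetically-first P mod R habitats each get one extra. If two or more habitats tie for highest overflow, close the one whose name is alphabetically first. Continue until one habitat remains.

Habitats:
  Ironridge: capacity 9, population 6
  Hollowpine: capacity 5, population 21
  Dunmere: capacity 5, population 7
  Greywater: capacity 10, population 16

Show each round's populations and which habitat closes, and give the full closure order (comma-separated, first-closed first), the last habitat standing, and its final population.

Closure order: Hollowpine, Greywater, Dunmere
Last habitat: Ironridge with 50 animals

Round 1: Dunmere=7 Greywater=16 Hollowpine=21 Ironridge=6 → close Hollowpine (overflow 16)
  21÷3 = 7 each, +1 to first 0
Round 2: Dunmere=14 Greywater=23 Ironridge=13 → close Greywater (overflow 13)
  23÷2 = 11 each, +1 to first 1
Round 3: Dunmere=26 Ironridge=24 → close Dunmere (overflow 21)
  26÷1 = 26 each, +1 to first 0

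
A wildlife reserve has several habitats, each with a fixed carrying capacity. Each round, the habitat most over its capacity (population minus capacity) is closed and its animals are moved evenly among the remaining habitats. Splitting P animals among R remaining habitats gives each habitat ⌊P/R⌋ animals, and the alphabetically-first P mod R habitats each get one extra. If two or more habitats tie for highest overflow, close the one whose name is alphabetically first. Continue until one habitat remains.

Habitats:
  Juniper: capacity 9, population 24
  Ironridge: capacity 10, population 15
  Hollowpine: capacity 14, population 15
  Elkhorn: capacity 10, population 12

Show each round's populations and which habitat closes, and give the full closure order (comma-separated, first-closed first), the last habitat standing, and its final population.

Closure order: Juniper, Ironridge, Elkhorn
Last habitat: Hollowpine with 66 animals

Round 1: Elkhorn=12 Hollowpine=15 Ironridge=15 Juniper=24 → close Juniper (overflow 15)
  24÷3 = 8 each, +1 to first 0
Round 2: Elkhorn=20 Hollowpine=23 Ironridge=23 → close Ironridge (overflow 13)
  23÷2 = 11 each, +1 to first 1
Round 3: Elkhorn=32 Hollowpine=34 → close Elkhorn (overflow 22)
  32÷1 = 32 each, +1 to first 0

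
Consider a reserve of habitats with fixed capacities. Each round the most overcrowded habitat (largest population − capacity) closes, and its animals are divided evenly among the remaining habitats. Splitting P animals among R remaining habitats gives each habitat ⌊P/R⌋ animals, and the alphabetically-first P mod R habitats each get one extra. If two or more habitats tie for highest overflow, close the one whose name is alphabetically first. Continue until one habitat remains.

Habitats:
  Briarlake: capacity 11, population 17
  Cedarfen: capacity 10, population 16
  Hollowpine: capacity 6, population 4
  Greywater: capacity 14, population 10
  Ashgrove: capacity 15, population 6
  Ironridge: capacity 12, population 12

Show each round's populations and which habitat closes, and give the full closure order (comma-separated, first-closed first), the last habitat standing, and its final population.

Round 1: Ashgrove=6 Briarlake=17 Cedarfen=16 Greywater=10 Hollowpine=4 Ironridge=12 → close Briarlake (overflow 6)
  17÷5 = 3 each, +1 to first 2
Round 2: Ashgrove=10 Cedarfen=20 Greywater=13 Hollowpine=7 Ironridge=15 → close Cedarfen (overflow 10)
  20÷4 = 5 each, +1 to first 0
Round 3: Ashgrove=15 Greywater=18 Hollowpine=12 Ironridge=20 → close Ironridge (overflow 8)
  20÷3 = 6 each, +1 to first 2
Round 4: Ashgrove=22 Greywater=25 Hollowpine=18 → close Hollowpine (overflow 12)
  18÷2 = 9 each, +1 to first 0
Round 5: Ashgrove=31 Greywater=34 → close Greywater (overflow 20)
  34÷1 = 34 each, +1 to first 0

Closure order: Briarlake, Cedarfen, Ironridge, Hollowpine, Greywater
Last habitat: Ashgrove with 65 animals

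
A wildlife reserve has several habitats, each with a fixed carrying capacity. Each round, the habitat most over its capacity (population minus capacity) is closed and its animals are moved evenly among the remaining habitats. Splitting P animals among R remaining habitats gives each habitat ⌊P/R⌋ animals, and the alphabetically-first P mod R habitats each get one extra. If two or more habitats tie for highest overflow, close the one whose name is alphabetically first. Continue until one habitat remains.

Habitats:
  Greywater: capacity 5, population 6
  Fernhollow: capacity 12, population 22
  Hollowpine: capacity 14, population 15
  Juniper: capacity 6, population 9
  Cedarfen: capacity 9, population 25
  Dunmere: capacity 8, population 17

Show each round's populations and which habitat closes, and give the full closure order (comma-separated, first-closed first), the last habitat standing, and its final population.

Round 1: Cedarfen=25 Dunmere=17 Fernhollow=22 Greywater=6 Hollowpine=15 Juniper=9 → close Cedarfen (overflow 16)
  25÷5 = 5 each, +1 to first 0
Round 2: Dunmere=22 Fernhollow=27 Greywater=11 Hollowpine=20 Juniper=14 → close Fernhollow (overflow 15)
  27÷4 = 6 each, +1 to first 3
Round 3: Dunmere=29 Greywater=18 Hollowpine=27 Juniper=20 → close Dunmere (overflow 21)
  29÷3 = 9 each, +1 to first 2
Round 4: Greywater=28 Hollowpine=37 Juniper=29 → close Greywater (overflow 23)
  28÷2 = 14 each, +1 to first 0
Round 5: Hollowpine=51 Juniper=43 → close Hollowpine (overflow 37)
  51÷1 = 51 each, +1 to first 0

Closure order: Cedarfen, Fernhollow, Dunmere, Greywater, Hollowpine
Last habitat: Juniper with 94 animals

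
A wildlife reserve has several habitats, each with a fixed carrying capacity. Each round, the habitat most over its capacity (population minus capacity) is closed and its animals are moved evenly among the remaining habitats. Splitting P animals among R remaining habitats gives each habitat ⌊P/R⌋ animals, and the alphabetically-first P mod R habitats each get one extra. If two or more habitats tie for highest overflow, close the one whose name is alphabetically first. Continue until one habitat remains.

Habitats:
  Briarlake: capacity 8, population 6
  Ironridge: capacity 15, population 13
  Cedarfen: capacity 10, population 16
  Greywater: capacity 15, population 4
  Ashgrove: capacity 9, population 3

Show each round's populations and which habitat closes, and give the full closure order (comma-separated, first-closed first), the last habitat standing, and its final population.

Round 1: Ashgrove=3 Briarlake=6 Cedarfen=16 Greywater=4 Ironridge=13 → close Cedarfen (overflow 6)
  16÷4 = 4 each, +1 to first 0
Round 2: Ashgrove=7 Briarlake=10 Greywater=8 Ironridge=17 → close Briarlake (overflow 2)
  10÷3 = 3 each, +1 to first 1
Round 3: Ashgrove=11 Greywater=11 Ironridge=20 → close Ironridge (overflow 5)
  20÷2 = 10 each, +1 to first 0
Round 4: Ashgrove=21 Greywater=21 → close Ashgrove (overflow 12)
  21÷1 = 21 each, +1 to first 0

Closure order: Cedarfen, Briarlake, Ironridge, Ashgrove
Last habitat: Greywater with 42 animals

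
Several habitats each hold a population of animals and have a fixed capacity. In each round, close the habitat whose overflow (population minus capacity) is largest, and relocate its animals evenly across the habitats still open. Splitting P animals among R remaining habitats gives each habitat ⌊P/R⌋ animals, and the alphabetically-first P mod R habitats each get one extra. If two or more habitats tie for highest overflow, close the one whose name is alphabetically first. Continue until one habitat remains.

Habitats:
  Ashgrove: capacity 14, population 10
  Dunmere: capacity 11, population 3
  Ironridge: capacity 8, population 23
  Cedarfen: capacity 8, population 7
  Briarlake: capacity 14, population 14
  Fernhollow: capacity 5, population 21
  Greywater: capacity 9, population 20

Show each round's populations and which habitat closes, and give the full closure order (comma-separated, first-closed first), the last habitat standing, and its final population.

Round 1: Ashgrove=10 Briarlake=14 Cedarfen=7 Dunmere=3 Fernhollow=21 Greywater=20 Ironridge=23 → close Fernhollow (overflow 16)
  21÷6 = 3 each, +1 to first 3
Round 2: Ashgrove=14 Briarlake=18 Cedarfen=11 Dunmere=6 Greywater=23 Ironridge=26 → close Ironridge (overflow 18)
  26÷5 = 5 each, +1 to first 1
Round 3: Ashgrove=20 Briarlake=23 Cedarfen=16 Dunmere=11 Greywater=28 → close Greywater (overflow 19)
  28÷4 = 7 each, +1 to first 0
Round 4: Ashgrove=27 Briarlake=30 Cedarfen=23 Dunmere=18 → close Briarlake (overflow 16)
  30÷3 = 10 each, +1 to first 0
Round 5: Ashgrove=37 Cedarfen=33 Dunmere=28 → close Cedarfen (overflow 25)
  33÷2 = 16 each, +1 to first 1
Round 6: Ashgrove=54 Dunmere=44 → close Ashgrove (overflow 40)
  54÷1 = 54 each, +1 to first 0

Closure order: Fernhollow, Ironridge, Greywater, Briarlake, Cedarfen, Ashgrove
Last habitat: Dunmere with 98 animals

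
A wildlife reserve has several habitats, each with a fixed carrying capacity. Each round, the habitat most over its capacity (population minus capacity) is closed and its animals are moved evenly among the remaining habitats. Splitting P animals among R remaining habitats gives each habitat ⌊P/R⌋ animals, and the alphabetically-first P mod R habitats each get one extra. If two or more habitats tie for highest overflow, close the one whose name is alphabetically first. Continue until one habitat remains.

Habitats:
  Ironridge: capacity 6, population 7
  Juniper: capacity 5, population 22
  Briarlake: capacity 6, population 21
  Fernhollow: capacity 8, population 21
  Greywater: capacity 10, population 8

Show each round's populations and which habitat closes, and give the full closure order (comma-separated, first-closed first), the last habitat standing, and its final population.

Closure order: Juniper, Briarlake, Fernhollow, Ironridge
Last habitat: Greywater with 79 animals

Round 1: Briarlake=21 Fernhollow=21 Greywater=8 Ironridge=7 Juniper=22 → close Juniper (overflow 17)
  22÷4 = 5 each, +1 to first 2
Round 2: Briarlake=27 Fernhollow=27 Greywater=13 Ironridge=12 → close Briarlake (overflow 21)
  27÷3 = 9 each, +1 to first 0
Round 3: Fernhollow=36 Greywater=22 Ironridge=21 → close Fernhollow (overflow 28)
  36÷2 = 18 each, +1 to first 0
Round 4: Greywater=40 Ironridge=39 → close Ironridge (overflow 33)
  39÷1 = 39 each, +1 to first 0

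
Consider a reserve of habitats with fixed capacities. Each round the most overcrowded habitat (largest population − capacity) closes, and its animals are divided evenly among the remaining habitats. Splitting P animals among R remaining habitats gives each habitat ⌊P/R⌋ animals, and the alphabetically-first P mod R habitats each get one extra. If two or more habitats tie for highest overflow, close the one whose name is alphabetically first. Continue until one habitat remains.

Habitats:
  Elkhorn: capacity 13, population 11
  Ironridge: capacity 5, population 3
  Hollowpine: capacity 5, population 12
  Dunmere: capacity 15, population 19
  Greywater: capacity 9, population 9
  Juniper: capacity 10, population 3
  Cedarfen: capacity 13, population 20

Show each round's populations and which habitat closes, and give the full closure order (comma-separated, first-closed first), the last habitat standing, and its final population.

Round 1: Cedarfen=20 Dunmere=19 Elkhorn=11 Greywater=9 Hollowpine=12 Ironridge=3 Juniper=3 → close Cedarfen (overflow 7)
  20÷6 = 3 each, +1 to first 2
Round 2: Dunmere=23 Elkhorn=15 Greywater=12 Hollowpine=15 Ironridge=6 Juniper=6 → close Hollowpine (overflow 10)
  15÷5 = 3 each, +1 to first 0
Round 3: Dunmere=26 Elkhorn=18 Greywater=15 Ironridge=9 Juniper=9 → close Dunmere (overflow 11)
  26÷4 = 6 each, +1 to first 2
Round 4: Elkhorn=25 Greywater=22 Ironridge=15 Juniper=15 → close Greywater (overflow 13)
  22÷3 = 7 each, +1 to first 1
Round 5: Elkhorn=33 Ironridge=22 Juniper=22 → close Elkhorn (overflow 20)
  33÷2 = 16 each, +1 to first 1
Round 6: Ironridge=39 Juniper=38 → close Ironridge (overflow 34)
  39÷1 = 39 each, +1 to first 0

Closure order: Cedarfen, Hollowpine, Dunmere, Greywater, Elkhorn, Ironridge
Last habitat: Juniper with 77 animals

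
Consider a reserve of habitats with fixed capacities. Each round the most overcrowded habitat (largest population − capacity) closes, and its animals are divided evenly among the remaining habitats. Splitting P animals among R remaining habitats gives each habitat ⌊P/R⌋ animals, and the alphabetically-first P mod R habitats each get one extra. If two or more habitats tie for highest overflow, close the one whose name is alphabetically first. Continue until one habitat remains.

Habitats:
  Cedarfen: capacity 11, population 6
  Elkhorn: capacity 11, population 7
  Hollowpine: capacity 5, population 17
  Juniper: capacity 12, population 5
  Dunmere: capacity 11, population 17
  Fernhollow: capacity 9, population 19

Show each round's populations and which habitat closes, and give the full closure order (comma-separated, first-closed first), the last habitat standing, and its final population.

Closure order: Hollowpine, Fernhollow, Dunmere, Cedarfen, Elkhorn
Last habitat: Juniper with 71 animals

Round 1: Cedarfen=6 Dunmere=17 Elkhorn=7 Fernhollow=19 Hollowpine=17 Juniper=5 → close Hollowpine (overflow 12)
  17÷5 = 3 each, +1 to first 2
Round 2: Cedarfen=10 Dunmere=21 Elkhorn=10 Fernhollow=22 Juniper=8 → close Fernhollow (overflow 13)
  22÷4 = 5 each, +1 to first 2
Round 3: Cedarfen=16 Dunmere=27 Elkhorn=15 Juniper=13 → close Dunmere (overflow 16)
  27÷3 = 9 each, +1 to first 0
Round 4: Cedarfen=25 Elkhorn=24 Juniper=22 → close Cedarfen (overflow 14)
  25÷2 = 12 each, +1 to first 1
Round 5: Elkhorn=37 Juniper=34 → close Elkhorn (overflow 26)
  37÷1 = 37 each, +1 to first 0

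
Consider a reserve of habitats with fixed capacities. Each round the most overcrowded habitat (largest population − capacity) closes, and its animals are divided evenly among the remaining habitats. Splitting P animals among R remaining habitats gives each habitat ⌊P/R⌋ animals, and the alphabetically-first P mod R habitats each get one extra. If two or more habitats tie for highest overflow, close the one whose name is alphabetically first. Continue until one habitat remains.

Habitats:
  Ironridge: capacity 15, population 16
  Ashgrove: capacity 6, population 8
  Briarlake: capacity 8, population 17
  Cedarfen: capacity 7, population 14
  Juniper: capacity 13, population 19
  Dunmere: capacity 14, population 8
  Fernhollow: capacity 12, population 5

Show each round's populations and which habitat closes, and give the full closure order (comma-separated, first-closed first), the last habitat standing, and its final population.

Closure order: Briarlake, Cedarfen, Juniper, Ashgrove, Ironridge, Dunmere
Last habitat: Fernhollow with 87 animals

Round 1: Ashgrove=8 Briarlake=17 Cedarfen=14 Dunmere=8 Fernhollow=5 Ironridge=16 Juniper=19 → close Briarlake (overflow 9)
  17÷6 = 2 each, +1 to first 5
Round 2: Ashgrove=11 Cedarfen=17 Dunmere=11 Fernhollow=8 Ironridge=19 Juniper=21 → close Cedarfen (overflow 10)
  17÷5 = 3 each, +1 to first 2
Round 3: Ashgrove=15 Dunmere=15 Fernhollow=11 Ironridge=22 Juniper=24 → close Juniper (overflow 11)
  24÷4 = 6 each, +1 to first 0
Round 4: Ashgrove=21 Dunmere=21 Fernhollow=17 Ironridge=28 → close Ashgrove (overflow 15)
  21÷3 = 7 each, +1 to first 0
Round 5: Dunmere=28 Fernhollow=24 Ironridge=35 → close Ironridge (overflow 20)
  35÷2 = 17 each, +1 to first 1
Round 6: Dunmere=46 Fernhollow=41 → close Dunmere (overflow 32)
  46÷1 = 46 each, +1 to first 0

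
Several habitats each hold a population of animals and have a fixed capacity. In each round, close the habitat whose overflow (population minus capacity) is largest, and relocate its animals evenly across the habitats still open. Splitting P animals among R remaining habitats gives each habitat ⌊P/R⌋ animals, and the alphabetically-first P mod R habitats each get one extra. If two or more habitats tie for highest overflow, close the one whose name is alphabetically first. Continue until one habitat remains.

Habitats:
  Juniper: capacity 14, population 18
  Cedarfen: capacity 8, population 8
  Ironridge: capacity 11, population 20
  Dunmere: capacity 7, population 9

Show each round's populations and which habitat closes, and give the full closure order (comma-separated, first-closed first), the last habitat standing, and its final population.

Round 1: Cedarfen=8 Dunmere=9 Ironridge=20 Juniper=18 → close Ironridge (overflow 9)
  20÷3 = 6 each, +1 to first 2
Round 2: Cedarfen=15 Dunmere=16 Juniper=24 → close Juniper (overflow 10)
  24÷2 = 12 each, +1 to first 0
Round 3: Cedarfen=27 Dunmere=28 → close Dunmere (overflow 21)
  28÷1 = 28 each, +1 to first 0

Closure order: Ironridge, Juniper, Dunmere
Last habitat: Cedarfen with 55 animals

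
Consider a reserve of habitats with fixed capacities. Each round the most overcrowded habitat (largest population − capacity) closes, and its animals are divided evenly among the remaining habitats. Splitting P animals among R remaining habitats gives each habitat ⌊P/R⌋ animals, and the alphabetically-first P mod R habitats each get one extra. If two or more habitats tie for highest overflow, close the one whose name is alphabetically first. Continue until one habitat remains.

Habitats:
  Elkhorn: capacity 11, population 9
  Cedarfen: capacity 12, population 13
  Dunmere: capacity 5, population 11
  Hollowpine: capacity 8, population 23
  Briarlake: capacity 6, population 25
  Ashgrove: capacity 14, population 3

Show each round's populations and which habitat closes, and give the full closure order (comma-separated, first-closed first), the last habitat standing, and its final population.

Round 1: Ashgrove=3 Briarlake=25 Cedarfen=13 Dunmere=11 Elkhorn=9 Hollowpine=23 → close Briarlake (overflow 19)
  25÷5 = 5 each, +1 to first 0
Round 2: Ashgrove=8 Cedarfen=18 Dunmere=16 Elkhorn=14 Hollowpine=28 → close Hollowpine (overflow 20)
  28÷4 = 7 each, +1 to first 0
Round 3: Ashgrove=15 Cedarfen=25 Dunmere=23 Elkhorn=21 → close Dunmere (overflow 18)
  23÷3 = 7 each, +1 to first 2
Round 4: Ashgrove=23 Cedarfen=33 Elkhorn=28 → close Cedarfen (overflow 21)
  33÷2 = 16 each, +1 to first 1
Round 5: Ashgrove=40 Elkhorn=44 → close Elkhorn (overflow 33)
  44÷1 = 44 each, +1 to first 0

Closure order: Briarlake, Hollowpine, Dunmere, Cedarfen, Elkhorn
Last habitat: Ashgrove with 84 animals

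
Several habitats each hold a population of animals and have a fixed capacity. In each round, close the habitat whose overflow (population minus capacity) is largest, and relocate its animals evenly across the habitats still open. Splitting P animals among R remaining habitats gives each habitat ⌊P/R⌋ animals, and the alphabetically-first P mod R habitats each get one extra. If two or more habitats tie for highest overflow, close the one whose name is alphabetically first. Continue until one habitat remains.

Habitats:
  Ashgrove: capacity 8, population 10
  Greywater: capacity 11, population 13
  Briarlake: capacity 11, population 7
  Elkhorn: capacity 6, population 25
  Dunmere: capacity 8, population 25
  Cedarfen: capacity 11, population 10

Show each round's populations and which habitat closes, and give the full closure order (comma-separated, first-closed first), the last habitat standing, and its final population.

Round 1: Ashgrove=10 Briarlake=7 Cedarfen=10 Dunmere=25 Elkhorn=25 Greywater=13 → close Elkhorn (overflow 19)
  25÷5 = 5 each, +1 to first 0
Round 2: Ashgrove=15 Briarlake=12 Cedarfen=15 Dunmere=30 Greywater=18 → close Dunmere (overflow 22)
  30÷4 = 7 each, +1 to first 2
Round 3: Ashgrove=23 Briarlake=20 Cedarfen=22 Greywater=25 → close Ashgrove (overflow 15)
  23÷3 = 7 each, +1 to first 2
Round 4: Briarlake=28 Cedarfen=30 Greywater=32 → close Greywater (overflow 21)
  32÷2 = 16 each, +1 to first 0
Round 5: Briarlake=44 Cedarfen=46 → close Cedarfen (overflow 35)
  46÷1 = 46 each, +1 to first 0

Closure order: Elkhorn, Dunmere, Ashgrove, Greywater, Cedarfen
Last habitat: Briarlake with 90 animals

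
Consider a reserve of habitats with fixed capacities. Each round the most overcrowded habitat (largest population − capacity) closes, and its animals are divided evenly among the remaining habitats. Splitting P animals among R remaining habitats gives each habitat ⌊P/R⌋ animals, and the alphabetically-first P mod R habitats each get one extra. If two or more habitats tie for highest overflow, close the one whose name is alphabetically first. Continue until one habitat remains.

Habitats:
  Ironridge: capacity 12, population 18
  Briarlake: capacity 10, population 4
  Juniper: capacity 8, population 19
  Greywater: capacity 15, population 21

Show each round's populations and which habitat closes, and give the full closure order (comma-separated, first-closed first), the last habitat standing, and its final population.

Round 1: Briarlake=4 Greywater=21 Ironridge=18 Juniper=19 → close Juniper (overflow 11)
  19÷3 = 6 each, +1 to first 1
Round 2: Briarlake=11 Greywater=27 Ironridge=24 → close Greywater (overflow 12)
  27÷2 = 13 each, +1 to first 1
Round 3: Briarlake=25 Ironridge=37 → close Ironridge (overflow 25)
  37÷1 = 37 each, +1 to first 0

Closure order: Juniper, Greywater, Ironridge
Last habitat: Briarlake with 62 animals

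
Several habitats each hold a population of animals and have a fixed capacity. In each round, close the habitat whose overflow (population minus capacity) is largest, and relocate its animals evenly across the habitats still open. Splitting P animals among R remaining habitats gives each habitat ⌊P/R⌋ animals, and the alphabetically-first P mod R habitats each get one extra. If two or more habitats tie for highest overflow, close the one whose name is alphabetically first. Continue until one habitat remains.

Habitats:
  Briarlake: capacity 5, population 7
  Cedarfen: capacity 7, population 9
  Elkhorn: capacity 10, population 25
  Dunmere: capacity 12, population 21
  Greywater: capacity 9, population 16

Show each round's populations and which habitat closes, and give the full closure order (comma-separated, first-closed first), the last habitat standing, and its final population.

Closure order: Elkhorn, Dunmere, Greywater, Briarlake
Last habitat: Cedarfen with 78 animals

Round 1: Briarlake=7 Cedarfen=9 Dunmere=21 Elkhorn=25 Greywater=16 → close Elkhorn (overflow 15)
  25÷4 = 6 each, +1 to first 1
Round 2: Briarlake=14 Cedarfen=15 Dunmere=27 Greywater=22 → close Dunmere (overflow 15)
  27÷3 = 9 each, +1 to first 0
Round 3: Briarlake=23 Cedarfen=24 Greywater=31 → close Greywater (overflow 22)
  31÷2 = 15 each, +1 to first 1
Round 4: Briarlake=39 Cedarfen=39 → close Briarlake (overflow 34)
  39÷1 = 39 each, +1 to first 0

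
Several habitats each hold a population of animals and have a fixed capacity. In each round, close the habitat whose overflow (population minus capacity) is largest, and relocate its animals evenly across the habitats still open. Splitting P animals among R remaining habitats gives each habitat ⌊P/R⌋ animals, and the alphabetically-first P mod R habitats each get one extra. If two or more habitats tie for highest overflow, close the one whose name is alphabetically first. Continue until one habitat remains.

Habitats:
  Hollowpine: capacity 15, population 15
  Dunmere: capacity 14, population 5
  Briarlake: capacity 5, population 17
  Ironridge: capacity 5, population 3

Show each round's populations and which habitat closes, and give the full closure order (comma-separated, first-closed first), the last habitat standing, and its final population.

Round 1: Briarlake=17 Dunmere=5 Hollowpine=15 Ironridge=3 → close Briarlake (overflow 12)
  17÷3 = 5 each, +1 to first 2
Round 2: Dunmere=11 Hollowpine=21 Ironridge=8 → close Hollowpine (overflow 6)
  21÷2 = 10 each, +1 to first 1
Round 3: Dunmere=22 Ironridge=18 → close Ironridge (overflow 13)
  18÷1 = 18 each, +1 to first 0

Closure order: Briarlake, Hollowpine, Ironridge
Last habitat: Dunmere with 40 animals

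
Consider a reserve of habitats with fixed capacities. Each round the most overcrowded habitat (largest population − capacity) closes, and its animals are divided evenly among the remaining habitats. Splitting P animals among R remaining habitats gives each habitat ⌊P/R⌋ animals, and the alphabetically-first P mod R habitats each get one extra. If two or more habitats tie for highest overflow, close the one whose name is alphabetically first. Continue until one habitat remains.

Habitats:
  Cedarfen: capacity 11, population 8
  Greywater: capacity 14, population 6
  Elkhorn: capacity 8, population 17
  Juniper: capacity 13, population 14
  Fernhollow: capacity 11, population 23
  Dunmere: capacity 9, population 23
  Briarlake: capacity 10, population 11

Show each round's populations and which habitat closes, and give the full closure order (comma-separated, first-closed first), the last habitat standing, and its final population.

Closure order: Dunmere, Fernhollow, Elkhorn, Briarlake, Cedarfen, Juniper
Last habitat: Greywater with 102 animals

Round 1: Briarlake=11 Cedarfen=8 Dunmere=23 Elkhorn=17 Fernhollow=23 Greywater=6 Juniper=14 → close Dunmere (overflow 14)
  23÷6 = 3 each, +1 to first 5
Round 2: Briarlake=15 Cedarfen=12 Elkhorn=21 Fernhollow=27 Greywater=10 Juniper=17 → close Fernhollow (overflow 16)
  27÷5 = 5 each, +1 to first 2
Round 3: Briarlake=21 Cedarfen=18 Elkhorn=26 Greywater=15 Juniper=22 → close Elkhorn (overflow 18)
  26÷4 = 6 each, +1 to first 2
Round 4: Briarlake=28 Cedarfen=25 Greywater=21 Juniper=28 → close Briarlake (overflow 18)
  28÷3 = 9 each, +1 to first 1
Round 5: Cedarfen=35 Greywater=30 Juniper=37 → close Cedarfen (overflow 24)
  35÷2 = 17 each, +1 to first 1
Round 6: Greywater=48 Juniper=54 → close Juniper (overflow 41)
  54÷1 = 54 each, +1 to first 0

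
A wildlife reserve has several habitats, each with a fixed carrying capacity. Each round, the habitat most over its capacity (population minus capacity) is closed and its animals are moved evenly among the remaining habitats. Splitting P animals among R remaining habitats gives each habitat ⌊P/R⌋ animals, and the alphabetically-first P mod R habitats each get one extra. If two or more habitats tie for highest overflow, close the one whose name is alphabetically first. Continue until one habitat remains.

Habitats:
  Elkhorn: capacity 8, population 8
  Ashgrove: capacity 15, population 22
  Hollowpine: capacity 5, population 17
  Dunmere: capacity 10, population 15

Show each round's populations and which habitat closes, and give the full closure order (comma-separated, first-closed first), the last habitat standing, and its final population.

Closure order: Hollowpine, Ashgrove, Dunmere
Last habitat: Elkhorn with 62 animals

Round 1: Ashgrove=22 Dunmere=15 Elkhorn=8 Hollowpine=17 → close Hollowpine (overflow 12)
  17÷3 = 5 each, +1 to first 2
Round 2: Ashgrove=28 Dunmere=21 Elkhorn=13 → close Ashgrove (overflow 13)
  28÷2 = 14 each, +1 to first 0
Round 3: Dunmere=35 Elkhorn=27 → close Dunmere (overflow 25)
  35÷1 = 35 each, +1 to first 0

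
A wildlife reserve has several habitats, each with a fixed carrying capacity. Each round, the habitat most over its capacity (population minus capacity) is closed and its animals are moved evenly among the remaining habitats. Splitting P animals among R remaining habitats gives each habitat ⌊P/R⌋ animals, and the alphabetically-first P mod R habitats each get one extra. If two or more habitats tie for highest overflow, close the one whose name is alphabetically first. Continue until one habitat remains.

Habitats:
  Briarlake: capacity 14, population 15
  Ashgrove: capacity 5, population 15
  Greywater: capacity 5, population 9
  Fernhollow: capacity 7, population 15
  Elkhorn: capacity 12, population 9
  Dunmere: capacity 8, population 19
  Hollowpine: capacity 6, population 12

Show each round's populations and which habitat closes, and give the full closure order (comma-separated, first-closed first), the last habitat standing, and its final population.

Closure order: Dunmere, Ashgrove, Fernhollow, Hollowpine, Greywater, Briarlake
Last habitat: Elkhorn with 94 animals

Round 1: Ashgrove=15 Briarlake=15 Dunmere=19 Elkhorn=9 Fernhollow=15 Greywater=9 Hollowpine=12 → close Dunmere (overflow 11)
  19÷6 = 3 each, +1 to first 1
Round 2: Ashgrove=19 Briarlake=18 Elkhorn=12 Fernhollow=18 Greywater=12 Hollowpine=15 → close Ashgrove (overflow 14)
  19÷5 = 3 each, +1 to first 4
Round 3: Briarlake=22 Elkhorn=16 Fernhollow=22 Greywater=16 Hollowpine=18 → close Fernhollow (overflow 15)
  22÷4 = 5 each, +1 to first 2
Round 4: Briarlake=28 Elkhorn=22 Greywater=21 Hollowpine=23 → close Hollowpine (overflow 17)
  23÷3 = 7 each, +1 to first 2
Round 5: Briarlake=36 Elkhorn=30 Greywater=28 → close Greywater (overflow 23)
  28÷2 = 14 each, +1 to first 0
Round 6: Briarlake=50 Elkhorn=44 → close Briarlake (overflow 36)
  50÷1 = 50 each, +1 to first 0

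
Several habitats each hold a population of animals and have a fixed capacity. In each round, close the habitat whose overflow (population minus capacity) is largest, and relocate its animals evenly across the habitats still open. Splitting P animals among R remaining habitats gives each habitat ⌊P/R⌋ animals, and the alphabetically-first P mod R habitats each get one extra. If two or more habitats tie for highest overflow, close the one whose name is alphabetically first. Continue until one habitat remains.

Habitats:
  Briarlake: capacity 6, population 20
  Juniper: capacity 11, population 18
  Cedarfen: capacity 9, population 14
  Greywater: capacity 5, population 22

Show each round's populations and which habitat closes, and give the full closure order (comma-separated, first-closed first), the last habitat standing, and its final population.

Round 1: Briarlake=20 Cedarfen=14 Greywater=22 Juniper=18 → close Greywater (overflow 17)
  22÷3 = 7 each, +1 to first 1
Round 2: Briarlake=28 Cedarfen=21 Juniper=25 → close Briarlake (overflow 22)
  28÷2 = 14 each, +1 to first 0
Round 3: Cedarfen=35 Juniper=39 → close Juniper (overflow 28)
  39÷1 = 39 each, +1 to first 0

Closure order: Greywater, Briarlake, Juniper
Last habitat: Cedarfen with 74 animals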